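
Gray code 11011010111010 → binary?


Gray code: 11011010111010
MSB stays the same: 1
Each subsequent bit = prev_binary XOR current_gray:
  B[1] = 1 XOR 1 = 0
  B[2] = 0 XOR 0 = 0
  B[3] = 0 XOR 1 = 1
  B[4] = 1 XOR 1 = 0
  B[5] = 0 XOR 0 = 0
  B[6] = 0 XOR 1 = 1
  B[7] = 1 XOR 0 = 1
  B[8] = 1 XOR 1 = 0
  B[9] = 0 XOR 1 = 1
  B[10] = 1 XOR 1 = 0
  B[11] = 0 XOR 0 = 0
  B[12] = 0 XOR 1 = 1
  B[13] = 1 XOR 0 = 1
= 10010011010011 (9427 decimal)


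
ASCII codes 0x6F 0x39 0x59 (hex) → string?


Codes (hex): 0x6F 0x39 0x59
Per-code ASCII lookup:
  0x6F = 111  (range 97-122: lowercase, 111 - 97 = 14) → 'o'
  0x39 = 57  (range 48-57: digits, 57 - 48 = 9) → '9'
  0x59 = 89  (range 65-90: uppercase, 89 - 65 = 24) → 'Y'
= 'o9Y'


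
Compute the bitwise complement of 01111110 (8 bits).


Original: 01111110
Invert all bits:
  bit 0: 0 → 1
  bit 1: 1 → 0
  bit 2: 1 → 0
  bit 3: 1 → 0
  bit 4: 1 → 0
  bit 5: 1 → 0
  bit 6: 1 → 0
  bit 7: 0 → 1
= 10000001


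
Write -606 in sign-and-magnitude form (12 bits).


Sign bit: 1 (negative)
Magnitude: 606 = 01001011110
= 101001011110


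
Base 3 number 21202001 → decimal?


Positional values (base 3):
  1 × 3^0 = 1 × 1 = 1
  0 × 3^1 = 0 × 3 = 0
  0 × 3^2 = 0 × 9 = 0
  2 × 3^3 = 2 × 27 = 54
  0 × 3^4 = 0 × 81 = 0
  2 × 3^5 = 2 × 243 = 486
  1 × 3^6 = 1 × 729 = 729
  2 × 3^7 = 2 × 2187 = 4374
Sum = 1 + 0 + 0 + 54 + 0 + 486 + 729 + 4374
= 5644


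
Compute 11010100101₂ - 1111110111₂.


Align and subtract column by column (LSB to MSB, borrowing when needed):
  11010100101
- 01111110111
  -----------
  col 0: (1 - 0 borrow-in) - 1 → 1 - 1 = 0, borrow out 0
  col 1: (0 - 0 borrow-in) - 1 → borrow from next column: (0+2) - 1 = 1, borrow out 1
  col 2: (1 - 1 borrow-in) - 1 → borrow from next column: (0+2) - 1 = 1, borrow out 1
  col 3: (0 - 1 borrow-in) - 0 → borrow from next column: (-1+2) - 0 = 1, borrow out 1
  col 4: (0 - 1 borrow-in) - 1 → borrow from next column: (-1+2) - 1 = 0, borrow out 1
  col 5: (1 - 1 borrow-in) - 1 → borrow from next column: (0+2) - 1 = 1, borrow out 1
  col 6: (0 - 1 borrow-in) - 1 → borrow from next column: (-1+2) - 1 = 0, borrow out 1
  col 7: (1 - 1 borrow-in) - 1 → borrow from next column: (0+2) - 1 = 1, borrow out 1
  col 8: (0 - 1 borrow-in) - 1 → borrow from next column: (-1+2) - 1 = 0, borrow out 1
  col 9: (1 - 1 borrow-in) - 1 → borrow from next column: (0+2) - 1 = 1, borrow out 1
  col 10: (1 - 1 borrow-in) - 0 → 0 - 0 = 0, borrow out 0
Reading bits MSB→LSB: 01010101110
Strip leading zeros: 1010101110
= 1010101110


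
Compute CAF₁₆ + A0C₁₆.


Align and add column by column (LSB to MSB, each column mod 16 with carry):
  0CAF
+ 0A0C
  ----
  col 0: F(15) + C(12) + 0 (carry in) = 27 → B(11), carry out 1
  col 1: A(10) + 0(0) + 1 (carry in) = 11 → B(11), carry out 0
  col 2: C(12) + A(10) + 0 (carry in) = 22 → 6(6), carry out 1
  col 3: 0(0) + 0(0) + 1 (carry in) = 1 → 1(1), carry out 0
Reading digits MSB→LSB: 16BB
Strip leading zeros: 16BB
= 0x16BB


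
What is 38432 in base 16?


Divide by 16 repeatedly:
38432 ÷ 16 = 2402 remainder 0 (0)
2402 ÷ 16 = 150 remainder 2 (2)
150 ÷ 16 = 9 remainder 6 (6)
9 ÷ 16 = 0 remainder 9 (9)
Reading remainders bottom-up:
= 0x9620


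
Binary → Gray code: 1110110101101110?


Binary: 1110110101101110
Gray code: G = B XOR (B >> 1)
B >> 1 = 0111011010110111
1110110101101110 XOR 0111011010110111:
  1 XOR 0 = 1
  1 XOR 1 = 0
  1 XOR 1 = 0
  0 XOR 1 = 1
  1 XOR 0 = 1
  1 XOR 1 = 0
  0 XOR 1 = 1
  1 XOR 0 = 1
  0 XOR 1 = 1
  1 XOR 0 = 1
  1 XOR 1 = 0
  0 XOR 1 = 1
  1 XOR 0 = 1
  1 XOR 1 = 0
  1 XOR 1 = 0
  0 XOR 1 = 1
= 1001101111011001


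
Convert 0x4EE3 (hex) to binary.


Each hex digit → 4 binary bits:
  4 = 0100
  E = 1110
  E = 1110
  3 = 0011
Concatenate: 0100 1110 1110 0011
= 0100111011100011


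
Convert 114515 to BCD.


Each digit → 4-bit binary:
  1 → 0001
  1 → 0001
  4 → 0100
  5 → 0101
  1 → 0001
  5 → 0101
= 0001 0001 0100 0101 0001 0101


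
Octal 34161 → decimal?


Positional values:
Position 0: 1 × 8^0 = 1
Position 1: 6 × 8^1 = 48
Position 2: 1 × 8^2 = 64
Position 3: 4 × 8^3 = 2048
Position 4: 3 × 8^4 = 12288
Sum = 1 + 48 + 64 + 2048 + 12288
= 14449


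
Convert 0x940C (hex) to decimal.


Positional values:
Position 0: C × 16^0 = 12 × 1 = 12
Position 1: 0 × 16^1 = 0 × 16 = 0
Position 2: 4 × 16^2 = 4 × 256 = 1024
Position 3: 9 × 16^3 = 9 × 4096 = 36864
Sum = 12 + 0 + 1024 + 36864
= 37900


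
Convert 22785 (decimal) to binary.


Divide by 2 repeatedly:
22785 ÷ 2 = 11392 remainder 1
11392 ÷ 2 = 5696 remainder 0
5696 ÷ 2 = 2848 remainder 0
2848 ÷ 2 = 1424 remainder 0
1424 ÷ 2 = 712 remainder 0
712 ÷ 2 = 356 remainder 0
356 ÷ 2 = 178 remainder 0
178 ÷ 2 = 89 remainder 0
89 ÷ 2 = 44 remainder 1
44 ÷ 2 = 22 remainder 0
22 ÷ 2 = 11 remainder 0
11 ÷ 2 = 5 remainder 1
5 ÷ 2 = 2 remainder 1
2 ÷ 2 = 1 remainder 0
1 ÷ 2 = 0 remainder 1
Reading remainders bottom-up:
= 101100100000001


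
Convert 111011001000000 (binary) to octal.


Group into 3-bit groups: 111011001000000
  111 = 7
  011 = 3
  001 = 1
  000 = 0
  000 = 0
= 0o73100


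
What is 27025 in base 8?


Divide by 8 repeatedly:
27025 ÷ 8 = 3378 remainder 1
3378 ÷ 8 = 422 remainder 2
422 ÷ 8 = 52 remainder 6
52 ÷ 8 = 6 remainder 4
6 ÷ 8 = 0 remainder 6
Reading remainders bottom-up:
= 0o64621


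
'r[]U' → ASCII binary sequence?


String: 'r[]U'  (4 characters)
Per-character ASCII lookup:
  'r': lowercase starts at 97: 'r' = 97 + 17 = 114 → 1110010
  '[': special character: '[' = 91 → 1011011
  ']': special character: ']' = 93 → 1011101
  'U': uppercase starts at 65: 'U' = 65 + 20 = 85 → 1010101
= 1110010 1011011 1011101 1010101


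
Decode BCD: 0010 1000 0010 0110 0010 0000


Each 4-bit group → digit:
  0010 → 2
  1000 → 8
  0010 → 2
  0110 → 6
  0010 → 2
  0000 → 0
= 282620


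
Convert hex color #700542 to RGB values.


Hex: #700542
R = 70₁₆ = 112
G = 05₁₆ = 5
B = 42₁₆ = 66
= RGB(112, 5, 66)


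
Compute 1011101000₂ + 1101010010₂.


Align and add column by column (LSB to MSB, carry propagating):
  01011101000
+ 01101010010
  -----------
  col 0: 0 + 0 + 0 (carry in) = 0 → bit 0, carry out 0
  col 1: 0 + 1 + 0 (carry in) = 1 → bit 1, carry out 0
  col 2: 0 + 0 + 0 (carry in) = 0 → bit 0, carry out 0
  col 3: 1 + 0 + 0 (carry in) = 1 → bit 1, carry out 0
  col 4: 0 + 1 + 0 (carry in) = 1 → bit 1, carry out 0
  col 5: 1 + 0 + 0 (carry in) = 1 → bit 1, carry out 0
  col 6: 1 + 1 + 0 (carry in) = 2 → bit 0, carry out 1
  col 7: 1 + 0 + 1 (carry in) = 2 → bit 0, carry out 1
  col 8: 0 + 1 + 1 (carry in) = 2 → bit 0, carry out 1
  col 9: 1 + 1 + 1 (carry in) = 3 → bit 1, carry out 1
  col 10: 0 + 0 + 1 (carry in) = 1 → bit 1, carry out 0
Reading bits MSB→LSB: 11000111010
Strip leading zeros: 11000111010
= 11000111010


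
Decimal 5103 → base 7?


Divide by 7 repeatedly:
5103 ÷ 7 = 729 remainder 0
729 ÷ 7 = 104 remainder 1
104 ÷ 7 = 14 remainder 6
14 ÷ 7 = 2 remainder 0
2 ÷ 7 = 0 remainder 2
Reading remainders bottom-up:
= 20610


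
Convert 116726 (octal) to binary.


Each octal digit → 3 binary bits:
  1 = 001
  1 = 001
  6 = 110
  7 = 111
  2 = 010
  6 = 110
Concatenate: 001 001 110 111 010 110
= 001001110111010110


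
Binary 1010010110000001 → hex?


Group into 4-bit nibbles: 1010010110000001
  1010 = A
  0101 = 5
  1000 = 8
  0001 = 1
= 0xA581


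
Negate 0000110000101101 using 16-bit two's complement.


Original: 0000110000101101
Step 1 - Invert all bits: 1111001111010010
Step 2 - Add 1: 1111001111010010 + 1
= 1111001111010011 (represents -3117)


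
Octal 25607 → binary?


Each octal digit → 3 binary bits:
  2 = 010
  5 = 101
  6 = 110
  0 = 000
  7 = 111
Concatenate: 010 101 110 000 111
= 010101110000111


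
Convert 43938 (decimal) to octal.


Divide by 8 repeatedly:
43938 ÷ 8 = 5492 remainder 2
5492 ÷ 8 = 686 remainder 4
686 ÷ 8 = 85 remainder 6
85 ÷ 8 = 10 remainder 5
10 ÷ 8 = 1 remainder 2
1 ÷ 8 = 0 remainder 1
Reading remainders bottom-up:
= 0o125642


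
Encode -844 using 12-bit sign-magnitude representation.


Sign bit: 1 (negative)
Magnitude: 844 = 01101001100
= 101101001100


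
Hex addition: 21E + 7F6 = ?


Align and add column by column (LSB to MSB, each column mod 16 with carry):
  021E
+ 07F6
  ----
  col 0: E(14) + 6(6) + 0 (carry in) = 20 → 4(4), carry out 1
  col 1: 1(1) + F(15) + 1 (carry in) = 17 → 1(1), carry out 1
  col 2: 2(2) + 7(7) + 1 (carry in) = 10 → A(10), carry out 0
  col 3: 0(0) + 0(0) + 0 (carry in) = 0 → 0(0), carry out 0
Reading digits MSB→LSB: 0A14
Strip leading zeros: A14
= 0xA14


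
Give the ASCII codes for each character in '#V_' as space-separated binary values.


String: '#V_'  (3 characters)
Per-character ASCII lookup:
  '#': special character: '#' = 35 → 100011
  'V': uppercase starts at 65: 'V' = 65 + 21 = 86 → 1010110
  '_': special character: '_' = 95 → 1011111
= 100011 1010110 1011111


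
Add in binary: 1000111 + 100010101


Align and add column by column (LSB to MSB, carry propagating):
  0001000111
+ 0100010101
  ----------
  col 0: 1 + 1 + 0 (carry in) = 2 → bit 0, carry out 1
  col 1: 1 + 0 + 1 (carry in) = 2 → bit 0, carry out 1
  col 2: 1 + 1 + 1 (carry in) = 3 → bit 1, carry out 1
  col 3: 0 + 0 + 1 (carry in) = 1 → bit 1, carry out 0
  col 4: 0 + 1 + 0 (carry in) = 1 → bit 1, carry out 0
  col 5: 0 + 0 + 0 (carry in) = 0 → bit 0, carry out 0
  col 6: 1 + 0 + 0 (carry in) = 1 → bit 1, carry out 0
  col 7: 0 + 0 + 0 (carry in) = 0 → bit 0, carry out 0
  col 8: 0 + 1 + 0 (carry in) = 1 → bit 1, carry out 0
  col 9: 0 + 0 + 0 (carry in) = 0 → bit 0, carry out 0
Reading bits MSB→LSB: 0101011100
Strip leading zeros: 101011100
= 101011100


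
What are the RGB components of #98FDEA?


Hex: #98FDEA
R = 98₁₆ = 152
G = FD₁₆ = 253
B = EA₁₆ = 234
= RGB(152, 253, 234)


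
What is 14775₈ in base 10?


Positional values:
Position 0: 5 × 8^0 = 5
Position 1: 7 × 8^1 = 56
Position 2: 7 × 8^2 = 448
Position 3: 4 × 8^3 = 2048
Position 4: 1 × 8^4 = 4096
Sum = 5 + 56 + 448 + 2048 + 4096
= 6653


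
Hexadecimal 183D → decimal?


Positional values:
Position 0: D × 16^0 = 13 × 1 = 13
Position 1: 3 × 16^1 = 3 × 16 = 48
Position 2: 8 × 16^2 = 8 × 256 = 2048
Position 3: 1 × 16^3 = 1 × 4096 = 4096
Sum = 13 + 48 + 2048 + 4096
= 6205


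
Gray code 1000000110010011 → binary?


Gray code: 1000000110010011
MSB stays the same: 1
Each subsequent bit = prev_binary XOR current_gray:
  B[1] = 1 XOR 0 = 1
  B[2] = 1 XOR 0 = 1
  B[3] = 1 XOR 0 = 1
  B[4] = 1 XOR 0 = 1
  B[5] = 1 XOR 0 = 1
  B[6] = 1 XOR 0 = 1
  B[7] = 1 XOR 1 = 0
  B[8] = 0 XOR 1 = 1
  B[9] = 1 XOR 0 = 1
  B[10] = 1 XOR 0 = 1
  B[11] = 1 XOR 1 = 0
  B[12] = 0 XOR 0 = 0
  B[13] = 0 XOR 0 = 0
  B[14] = 0 XOR 1 = 1
  B[15] = 1 XOR 1 = 0
= 1111111011100010 (65250 decimal)


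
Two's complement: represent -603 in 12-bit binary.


Original: 001001011011
Step 1 - Invert all bits: 110110100100
Step 2 - Add 1: 110110100100 + 1
= 110110100101 (represents -603)


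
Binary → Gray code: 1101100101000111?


Binary: 1101100101000111
Gray code: G = B XOR (B >> 1)
B >> 1 = 0110110010100011
1101100101000111 XOR 0110110010100011:
  1 XOR 0 = 1
  1 XOR 1 = 0
  0 XOR 1 = 1
  1 XOR 0 = 1
  1 XOR 1 = 0
  0 XOR 1 = 1
  0 XOR 0 = 0
  1 XOR 0 = 1
  0 XOR 1 = 1
  1 XOR 0 = 1
  0 XOR 1 = 1
  0 XOR 0 = 0
  0 XOR 0 = 0
  1 XOR 0 = 1
  1 XOR 1 = 0
  1 XOR 1 = 0
= 1011010111100100


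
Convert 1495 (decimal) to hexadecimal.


Divide by 16 repeatedly:
1495 ÷ 16 = 93 remainder 7 (7)
93 ÷ 16 = 5 remainder 13 (D)
5 ÷ 16 = 0 remainder 5 (5)
Reading remainders bottom-up:
= 0x5D7


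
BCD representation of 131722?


Each digit → 4-bit binary:
  1 → 0001
  3 → 0011
  1 → 0001
  7 → 0111
  2 → 0010
  2 → 0010
= 0001 0011 0001 0111 0010 0010


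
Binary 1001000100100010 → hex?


Group into 4-bit nibbles: 1001000100100010
  1001 = 9
  0001 = 1
  0010 = 2
  0010 = 2
= 0x9122


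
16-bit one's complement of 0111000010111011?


Original: 0111000010111011
Invert all bits:
  bit 0: 0 → 1
  bit 1: 1 → 0
  bit 2: 1 → 0
  bit 3: 1 → 0
  bit 4: 0 → 1
  bit 5: 0 → 1
  bit 6: 0 → 1
  bit 7: 0 → 1
  bit 8: 1 → 0
  bit 9: 0 → 1
  bit 10: 1 → 0
  bit 11: 1 → 0
  bit 12: 1 → 0
  bit 13: 0 → 1
  bit 14: 1 → 0
  bit 15: 1 → 0
= 1000111101000100


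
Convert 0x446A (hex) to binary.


Each hex digit → 4 binary bits:
  4 = 0100
  4 = 0100
  6 = 0110
  A = 1010
Concatenate: 0100 0100 0110 1010
= 0100010001101010


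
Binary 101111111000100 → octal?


Group into 3-bit groups: 101111111000100
  101 = 5
  111 = 7
  111 = 7
  000 = 0
  100 = 4
= 0o57704


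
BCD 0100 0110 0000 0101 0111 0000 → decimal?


Each 4-bit group → digit:
  0100 → 4
  0110 → 6
  0000 → 0
  0101 → 5
  0111 → 7
  0000 → 0
= 460570


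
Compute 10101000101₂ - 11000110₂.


Align and subtract column by column (LSB to MSB, borrowing when needed):
  10101000101
- 00011000110
  -----------
  col 0: (1 - 0 borrow-in) - 0 → 1 - 0 = 1, borrow out 0
  col 1: (0 - 0 borrow-in) - 1 → borrow from next column: (0+2) - 1 = 1, borrow out 1
  col 2: (1 - 1 borrow-in) - 1 → borrow from next column: (0+2) - 1 = 1, borrow out 1
  col 3: (0 - 1 borrow-in) - 0 → borrow from next column: (-1+2) - 0 = 1, borrow out 1
  col 4: (0 - 1 borrow-in) - 0 → borrow from next column: (-1+2) - 0 = 1, borrow out 1
  col 5: (0 - 1 borrow-in) - 0 → borrow from next column: (-1+2) - 0 = 1, borrow out 1
  col 6: (1 - 1 borrow-in) - 1 → borrow from next column: (0+2) - 1 = 1, borrow out 1
  col 7: (0 - 1 borrow-in) - 1 → borrow from next column: (-1+2) - 1 = 0, borrow out 1
  col 8: (1 - 1 borrow-in) - 0 → 0 - 0 = 0, borrow out 0
  col 9: (0 - 0 borrow-in) - 0 → 0 - 0 = 0, borrow out 0
  col 10: (1 - 0 borrow-in) - 0 → 1 - 0 = 1, borrow out 0
Reading bits MSB→LSB: 10001111111
Strip leading zeros: 10001111111
= 10001111111


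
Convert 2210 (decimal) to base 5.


Divide by 5 repeatedly:
2210 ÷ 5 = 442 remainder 0
442 ÷ 5 = 88 remainder 2
88 ÷ 5 = 17 remainder 3
17 ÷ 5 = 3 remainder 2
3 ÷ 5 = 0 remainder 3
Reading remainders bottom-up:
= 32320


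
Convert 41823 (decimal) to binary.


Divide by 2 repeatedly:
41823 ÷ 2 = 20911 remainder 1
20911 ÷ 2 = 10455 remainder 1
10455 ÷ 2 = 5227 remainder 1
5227 ÷ 2 = 2613 remainder 1
2613 ÷ 2 = 1306 remainder 1
1306 ÷ 2 = 653 remainder 0
653 ÷ 2 = 326 remainder 1
326 ÷ 2 = 163 remainder 0
163 ÷ 2 = 81 remainder 1
81 ÷ 2 = 40 remainder 1
40 ÷ 2 = 20 remainder 0
20 ÷ 2 = 10 remainder 0
10 ÷ 2 = 5 remainder 0
5 ÷ 2 = 2 remainder 1
2 ÷ 2 = 1 remainder 0
1 ÷ 2 = 0 remainder 1
Reading remainders bottom-up:
= 1010001101011111


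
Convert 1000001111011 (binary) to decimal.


Positional values:
Bit 0: 1 × 2^0 = 1
Bit 1: 1 × 2^1 = 2
Bit 3: 1 × 2^3 = 8
Bit 4: 1 × 2^4 = 16
Bit 5: 1 × 2^5 = 32
Bit 6: 1 × 2^6 = 64
Bit 12: 1 × 2^12 = 4096
Sum = 1 + 2 + 8 + 16 + 32 + 64 + 4096
= 4219


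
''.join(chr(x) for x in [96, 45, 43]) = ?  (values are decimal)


Codes (decimal): 96 45 43
Per-code ASCII lookup:
  96  (special character) → '`'
  45  (special character) → '-'
  43  (special character) → '+'
= '`-+'


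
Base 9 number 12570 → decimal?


Positional values (base 9):
  0 × 9^0 = 0 × 1 = 0
  7 × 9^1 = 7 × 9 = 63
  5 × 9^2 = 5 × 81 = 405
  2 × 9^3 = 2 × 729 = 1458
  1 × 9^4 = 1 × 6561 = 6561
Sum = 0 + 63 + 405 + 1458 + 6561
= 8487


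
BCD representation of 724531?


Each digit → 4-bit binary:
  7 → 0111
  2 → 0010
  4 → 0100
  5 → 0101
  3 → 0011
  1 → 0001
= 0111 0010 0100 0101 0011 0001


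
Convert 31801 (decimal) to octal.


Divide by 8 repeatedly:
31801 ÷ 8 = 3975 remainder 1
3975 ÷ 8 = 496 remainder 7
496 ÷ 8 = 62 remainder 0
62 ÷ 8 = 7 remainder 6
7 ÷ 8 = 0 remainder 7
Reading remainders bottom-up:
= 0o76071


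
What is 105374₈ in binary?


Each octal digit → 3 binary bits:
  1 = 001
  0 = 000
  5 = 101
  3 = 011
  7 = 111
  4 = 100
Concatenate: 001 000 101 011 111 100
= 001000101011111100


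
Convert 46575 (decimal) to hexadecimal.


Divide by 16 repeatedly:
46575 ÷ 16 = 2910 remainder 15 (F)
2910 ÷ 16 = 181 remainder 14 (E)
181 ÷ 16 = 11 remainder 5 (5)
11 ÷ 16 = 0 remainder 11 (B)
Reading remainders bottom-up:
= 0xB5EF


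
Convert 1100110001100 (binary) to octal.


Group into 3-bit groups: 001100110001100
  001 = 1
  100 = 4
  110 = 6
  001 = 1
  100 = 4
= 0o14614


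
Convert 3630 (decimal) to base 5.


Divide by 5 repeatedly:
3630 ÷ 5 = 726 remainder 0
726 ÷ 5 = 145 remainder 1
145 ÷ 5 = 29 remainder 0
29 ÷ 5 = 5 remainder 4
5 ÷ 5 = 1 remainder 0
1 ÷ 5 = 0 remainder 1
Reading remainders bottom-up:
= 104010


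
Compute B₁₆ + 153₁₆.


Align and add column by column (LSB to MSB, each column mod 16 with carry):
  000B
+ 0153
  ----
  col 0: B(11) + 3(3) + 0 (carry in) = 14 → E(14), carry out 0
  col 1: 0(0) + 5(5) + 0 (carry in) = 5 → 5(5), carry out 0
  col 2: 0(0) + 1(1) + 0 (carry in) = 1 → 1(1), carry out 0
  col 3: 0(0) + 0(0) + 0 (carry in) = 0 → 0(0), carry out 0
Reading digits MSB→LSB: 015E
Strip leading zeros: 15E
= 0x15E


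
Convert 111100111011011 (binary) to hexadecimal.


Group into 4-bit nibbles: 0111100111011011
  0111 = 7
  1001 = 9
  1101 = D
  1011 = B
= 0x79DB


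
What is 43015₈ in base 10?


Positional values:
Position 0: 5 × 8^0 = 5
Position 1: 1 × 8^1 = 8
Position 2: 0 × 8^2 = 0
Position 3: 3 × 8^3 = 1536
Position 4: 4 × 8^4 = 16384
Sum = 5 + 8 + 0 + 1536 + 16384
= 17933


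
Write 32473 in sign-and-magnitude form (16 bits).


Sign bit: 0 (positive)
Magnitude: 32473 = 111111011011001
= 0111111011011001


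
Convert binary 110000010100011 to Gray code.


Binary: 110000010100011
Gray code: G = B XOR (B >> 1)
B >> 1 = 011000001010001
110000010100011 XOR 011000001010001:
  1 XOR 0 = 1
  1 XOR 1 = 0
  0 XOR 1 = 1
  0 XOR 0 = 0
  0 XOR 0 = 0
  0 XOR 0 = 0
  0 XOR 0 = 0
  1 XOR 0 = 1
  0 XOR 1 = 1
  1 XOR 0 = 1
  0 XOR 1 = 1
  0 XOR 0 = 0
  0 XOR 0 = 0
  1 XOR 0 = 1
  1 XOR 1 = 0
= 101000011110010


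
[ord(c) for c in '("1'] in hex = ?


String: '("1'  (3 characters)
Per-character ASCII lookup:
  '(': special character: '(' = 40 → 0x28
  '"': special character: '"' = 34 → 0x22
  '1': digits start at 48: '1' = 48 + 1 = 49 → 0x31
= 0x28 0x22 0x31


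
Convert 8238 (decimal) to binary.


Divide by 2 repeatedly:
8238 ÷ 2 = 4119 remainder 0
4119 ÷ 2 = 2059 remainder 1
2059 ÷ 2 = 1029 remainder 1
1029 ÷ 2 = 514 remainder 1
514 ÷ 2 = 257 remainder 0
257 ÷ 2 = 128 remainder 1
128 ÷ 2 = 64 remainder 0
64 ÷ 2 = 32 remainder 0
32 ÷ 2 = 16 remainder 0
16 ÷ 2 = 8 remainder 0
8 ÷ 2 = 4 remainder 0
4 ÷ 2 = 2 remainder 0
2 ÷ 2 = 1 remainder 0
1 ÷ 2 = 0 remainder 1
Reading remainders bottom-up:
= 10000000101110


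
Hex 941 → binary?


Each hex digit → 4 binary bits:
  9 = 1001
  4 = 0100
  1 = 0001
Concatenate: 1001 0100 0001
= 100101000001


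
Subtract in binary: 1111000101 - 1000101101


Align and subtract column by column (LSB to MSB, borrowing when needed):
  1111000101
- 1000101101
  ----------
  col 0: (1 - 0 borrow-in) - 1 → 1 - 1 = 0, borrow out 0
  col 1: (0 - 0 borrow-in) - 0 → 0 - 0 = 0, borrow out 0
  col 2: (1 - 0 borrow-in) - 1 → 1 - 1 = 0, borrow out 0
  col 3: (0 - 0 borrow-in) - 1 → borrow from next column: (0+2) - 1 = 1, borrow out 1
  col 4: (0 - 1 borrow-in) - 0 → borrow from next column: (-1+2) - 0 = 1, borrow out 1
  col 5: (0 - 1 borrow-in) - 1 → borrow from next column: (-1+2) - 1 = 0, borrow out 1
  col 6: (1 - 1 borrow-in) - 0 → 0 - 0 = 0, borrow out 0
  col 7: (1 - 0 borrow-in) - 0 → 1 - 0 = 1, borrow out 0
  col 8: (1 - 0 borrow-in) - 0 → 1 - 0 = 1, borrow out 0
  col 9: (1 - 0 borrow-in) - 1 → 1 - 1 = 0, borrow out 0
Reading bits MSB→LSB: 0110011000
Strip leading zeros: 110011000
= 110011000


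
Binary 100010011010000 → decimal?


Positional values:
Bit 4: 1 × 2^4 = 16
Bit 6: 1 × 2^6 = 64
Bit 7: 1 × 2^7 = 128
Bit 10: 1 × 2^10 = 1024
Bit 14: 1 × 2^14 = 16384
Sum = 16 + 64 + 128 + 1024 + 16384
= 17616


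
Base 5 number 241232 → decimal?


Positional values (base 5):
  2 × 5^0 = 2 × 1 = 2
  3 × 5^1 = 3 × 5 = 15
  2 × 5^2 = 2 × 25 = 50
  1 × 5^3 = 1 × 125 = 125
  4 × 5^4 = 4 × 625 = 2500
  2 × 5^5 = 2 × 3125 = 6250
Sum = 2 + 15 + 50 + 125 + 2500 + 6250
= 8942


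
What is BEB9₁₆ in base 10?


Positional values:
Position 0: 9 × 16^0 = 9 × 1 = 9
Position 1: B × 16^1 = 11 × 16 = 176
Position 2: E × 16^2 = 14 × 256 = 3584
Position 3: B × 16^3 = 11 × 4096 = 45056
Sum = 9 + 176 + 3584 + 45056
= 48825


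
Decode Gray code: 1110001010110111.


Gray code: 1110001010110111
MSB stays the same: 1
Each subsequent bit = prev_binary XOR current_gray:
  B[1] = 1 XOR 1 = 0
  B[2] = 0 XOR 1 = 1
  B[3] = 1 XOR 0 = 1
  B[4] = 1 XOR 0 = 1
  B[5] = 1 XOR 0 = 1
  B[6] = 1 XOR 1 = 0
  B[7] = 0 XOR 0 = 0
  B[8] = 0 XOR 1 = 1
  B[9] = 1 XOR 0 = 1
  B[10] = 1 XOR 1 = 0
  B[11] = 0 XOR 1 = 1
  B[12] = 1 XOR 0 = 1
  B[13] = 1 XOR 1 = 0
  B[14] = 0 XOR 1 = 1
  B[15] = 1 XOR 1 = 0
= 1011110011011010 (48346 decimal)


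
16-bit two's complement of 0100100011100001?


Original: 0100100011100001
Step 1 - Invert all bits: 1011011100011110
Step 2 - Add 1: 1011011100011110 + 1
= 1011011100011111 (represents -18657)


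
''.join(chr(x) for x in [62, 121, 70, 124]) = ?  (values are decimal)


Codes (decimal): 62 121 70 124
Per-code ASCII lookup:
  62  (special character) → '>'
  121  (range 97-122: lowercase, 121 - 97 = 24) → 'y'
  70  (range 65-90: uppercase, 70 - 65 = 5) → 'F'
  124  (special character) → '|'
= '>yF|'


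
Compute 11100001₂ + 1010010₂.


Align and add column by column (LSB to MSB, carry propagating):
  011100001
+ 001010010
  ---------
  col 0: 1 + 0 + 0 (carry in) = 1 → bit 1, carry out 0
  col 1: 0 + 1 + 0 (carry in) = 1 → bit 1, carry out 0
  col 2: 0 + 0 + 0 (carry in) = 0 → bit 0, carry out 0
  col 3: 0 + 0 + 0 (carry in) = 0 → bit 0, carry out 0
  col 4: 0 + 1 + 0 (carry in) = 1 → bit 1, carry out 0
  col 5: 1 + 0 + 0 (carry in) = 1 → bit 1, carry out 0
  col 6: 1 + 1 + 0 (carry in) = 2 → bit 0, carry out 1
  col 7: 1 + 0 + 1 (carry in) = 2 → bit 0, carry out 1
  col 8: 0 + 0 + 1 (carry in) = 1 → bit 1, carry out 0
Reading bits MSB→LSB: 100110011
Strip leading zeros: 100110011
= 100110011


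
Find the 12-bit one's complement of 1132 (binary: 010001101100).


Original: 010001101100
Invert all bits:
  bit 0: 0 → 1
  bit 1: 1 → 0
  bit 2: 0 → 1
  bit 3: 0 → 1
  bit 4: 0 → 1
  bit 5: 1 → 0
  bit 6: 1 → 0
  bit 7: 0 → 1
  bit 8: 1 → 0
  bit 9: 1 → 0
  bit 10: 0 → 1
  bit 11: 0 → 1
= 101110010011


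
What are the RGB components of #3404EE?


Hex: #3404EE
R = 34₁₆ = 52
G = 04₁₆ = 4
B = EE₁₆ = 238
= RGB(52, 4, 238)


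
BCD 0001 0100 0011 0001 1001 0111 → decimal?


Each 4-bit group → digit:
  0001 → 1
  0100 → 4
  0011 → 3
  0001 → 1
  1001 → 9
  0111 → 7
= 143197


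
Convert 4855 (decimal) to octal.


Divide by 8 repeatedly:
4855 ÷ 8 = 606 remainder 7
606 ÷ 8 = 75 remainder 6
75 ÷ 8 = 9 remainder 3
9 ÷ 8 = 1 remainder 1
1 ÷ 8 = 0 remainder 1
Reading remainders bottom-up:
= 0o11367


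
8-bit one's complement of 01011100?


Original: 01011100
Invert all bits:
  bit 0: 0 → 1
  bit 1: 1 → 0
  bit 2: 0 → 1
  bit 3: 1 → 0
  bit 4: 1 → 0
  bit 5: 1 → 0
  bit 6: 0 → 1
  bit 7: 0 → 1
= 10100011


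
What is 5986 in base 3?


Divide by 3 repeatedly:
5986 ÷ 3 = 1995 remainder 1
1995 ÷ 3 = 665 remainder 0
665 ÷ 3 = 221 remainder 2
221 ÷ 3 = 73 remainder 2
73 ÷ 3 = 24 remainder 1
24 ÷ 3 = 8 remainder 0
8 ÷ 3 = 2 remainder 2
2 ÷ 3 = 0 remainder 2
Reading remainders bottom-up:
= 22012201


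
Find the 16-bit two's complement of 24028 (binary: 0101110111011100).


Original: 0101110111011100
Step 1 - Invert all bits: 1010001000100011
Step 2 - Add 1: 1010001000100011 + 1
= 1010001000100100 (represents -24028)


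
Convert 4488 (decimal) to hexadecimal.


Divide by 16 repeatedly:
4488 ÷ 16 = 280 remainder 8 (8)
280 ÷ 16 = 17 remainder 8 (8)
17 ÷ 16 = 1 remainder 1 (1)
1 ÷ 16 = 0 remainder 1 (1)
Reading remainders bottom-up:
= 0x1188


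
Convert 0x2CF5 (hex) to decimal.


Positional values:
Position 0: 5 × 16^0 = 5 × 1 = 5
Position 1: F × 16^1 = 15 × 16 = 240
Position 2: C × 16^2 = 12 × 256 = 3072
Position 3: 2 × 16^3 = 2 × 4096 = 8192
Sum = 5 + 240 + 3072 + 8192
= 11509


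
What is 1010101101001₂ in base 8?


Group into 3-bit groups: 001010101101001
  001 = 1
  010 = 2
  101 = 5
  101 = 5
  001 = 1
= 0o12551


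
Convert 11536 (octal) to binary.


Each octal digit → 3 binary bits:
  1 = 001
  1 = 001
  5 = 101
  3 = 011
  6 = 110
Concatenate: 001 001 101 011 110
= 001001101011110


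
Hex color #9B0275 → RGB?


Hex: #9B0275
R = 9B₁₆ = 155
G = 02₁₆ = 2
B = 75₁₆ = 117
= RGB(155, 2, 117)


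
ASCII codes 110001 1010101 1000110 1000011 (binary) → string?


Codes (binary): 110001 1010101 1000110 1000011
Per-code ASCII lookup:
  110001 = 49  (range 48-57: digits, 49 - 48 = 1) → '1'
  1010101 = 85  (range 65-90: uppercase, 85 - 65 = 20) → 'U'
  1000110 = 70  (range 65-90: uppercase, 70 - 65 = 5) → 'F'
  1000011 = 67  (range 65-90: uppercase, 67 - 65 = 2) → 'C'
= '1UFC'


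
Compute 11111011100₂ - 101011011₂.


Align and subtract column by column (LSB to MSB, borrowing when needed):
  11111011100
- 00101011011
  -----------
  col 0: (0 - 0 borrow-in) - 1 → borrow from next column: (0+2) - 1 = 1, borrow out 1
  col 1: (0 - 1 borrow-in) - 1 → borrow from next column: (-1+2) - 1 = 0, borrow out 1
  col 2: (1 - 1 borrow-in) - 0 → 0 - 0 = 0, borrow out 0
  col 3: (1 - 0 borrow-in) - 1 → 1 - 1 = 0, borrow out 0
  col 4: (1 - 0 borrow-in) - 1 → 1 - 1 = 0, borrow out 0
  col 5: (0 - 0 borrow-in) - 0 → 0 - 0 = 0, borrow out 0
  col 6: (1 - 0 borrow-in) - 1 → 1 - 1 = 0, borrow out 0
  col 7: (1 - 0 borrow-in) - 0 → 1 - 0 = 1, borrow out 0
  col 8: (1 - 0 borrow-in) - 1 → 1 - 1 = 0, borrow out 0
  col 9: (1 - 0 borrow-in) - 0 → 1 - 0 = 1, borrow out 0
  col 10: (1 - 0 borrow-in) - 0 → 1 - 0 = 1, borrow out 0
Reading bits MSB→LSB: 11010000001
Strip leading zeros: 11010000001
= 11010000001


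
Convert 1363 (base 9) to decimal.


Positional values (base 9):
  3 × 9^0 = 3 × 1 = 3
  6 × 9^1 = 6 × 9 = 54
  3 × 9^2 = 3 × 81 = 243
  1 × 9^3 = 1 × 729 = 729
Sum = 3 + 54 + 243 + 729
= 1029


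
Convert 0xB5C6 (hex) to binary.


Each hex digit → 4 binary bits:
  B = 1011
  5 = 0101
  C = 1100
  6 = 0110
Concatenate: 1011 0101 1100 0110
= 1011010111000110


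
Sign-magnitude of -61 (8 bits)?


Sign bit: 1 (negative)
Magnitude: 61 = 0111101
= 10111101


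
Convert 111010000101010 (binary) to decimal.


Positional values:
Bit 1: 1 × 2^1 = 2
Bit 3: 1 × 2^3 = 8
Bit 5: 1 × 2^5 = 32
Bit 10: 1 × 2^10 = 1024
Bit 12: 1 × 2^12 = 4096
Bit 13: 1 × 2^13 = 8192
Bit 14: 1 × 2^14 = 16384
Sum = 2 + 8 + 32 + 1024 + 4096 + 8192 + 16384
= 29738


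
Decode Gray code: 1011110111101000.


Gray code: 1011110111101000
MSB stays the same: 1
Each subsequent bit = prev_binary XOR current_gray:
  B[1] = 1 XOR 0 = 1
  B[2] = 1 XOR 1 = 0
  B[3] = 0 XOR 1 = 1
  B[4] = 1 XOR 1 = 0
  B[5] = 0 XOR 1 = 1
  B[6] = 1 XOR 0 = 1
  B[7] = 1 XOR 1 = 0
  B[8] = 0 XOR 1 = 1
  B[9] = 1 XOR 1 = 0
  B[10] = 0 XOR 1 = 1
  B[11] = 1 XOR 0 = 1
  B[12] = 1 XOR 1 = 0
  B[13] = 0 XOR 0 = 0
  B[14] = 0 XOR 0 = 0
  B[15] = 0 XOR 0 = 0
= 1101011010110000 (54960 decimal)


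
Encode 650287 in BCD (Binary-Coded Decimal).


Each digit → 4-bit binary:
  6 → 0110
  5 → 0101
  0 → 0000
  2 → 0010
  8 → 1000
  7 → 0111
= 0110 0101 0000 0010 1000 0111


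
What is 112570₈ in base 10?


Positional values:
Position 0: 0 × 8^0 = 0
Position 1: 7 × 8^1 = 56
Position 2: 5 × 8^2 = 320
Position 3: 2 × 8^3 = 1024
Position 4: 1 × 8^4 = 4096
Position 5: 1 × 8^5 = 32768
Sum = 0 + 56 + 320 + 1024 + 4096 + 32768
= 38264


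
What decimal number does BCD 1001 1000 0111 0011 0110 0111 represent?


Each 4-bit group → digit:
  1001 → 9
  1000 → 8
  0111 → 7
  0011 → 3
  0110 → 6
  0111 → 7
= 987367


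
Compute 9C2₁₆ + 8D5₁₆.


Align and add column by column (LSB to MSB, each column mod 16 with carry):
  09C2
+ 08D5
  ----
  col 0: 2(2) + 5(5) + 0 (carry in) = 7 → 7(7), carry out 0
  col 1: C(12) + D(13) + 0 (carry in) = 25 → 9(9), carry out 1
  col 2: 9(9) + 8(8) + 1 (carry in) = 18 → 2(2), carry out 1
  col 3: 0(0) + 0(0) + 1 (carry in) = 1 → 1(1), carry out 0
Reading digits MSB→LSB: 1297
Strip leading zeros: 1297
= 0x1297


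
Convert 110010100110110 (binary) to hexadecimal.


Group into 4-bit nibbles: 0110010100110110
  0110 = 6
  0101 = 5
  0011 = 3
  0110 = 6
= 0x6536


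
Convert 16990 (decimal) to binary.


Divide by 2 repeatedly:
16990 ÷ 2 = 8495 remainder 0
8495 ÷ 2 = 4247 remainder 1
4247 ÷ 2 = 2123 remainder 1
2123 ÷ 2 = 1061 remainder 1
1061 ÷ 2 = 530 remainder 1
530 ÷ 2 = 265 remainder 0
265 ÷ 2 = 132 remainder 1
132 ÷ 2 = 66 remainder 0
66 ÷ 2 = 33 remainder 0
33 ÷ 2 = 16 remainder 1
16 ÷ 2 = 8 remainder 0
8 ÷ 2 = 4 remainder 0
4 ÷ 2 = 2 remainder 0
2 ÷ 2 = 1 remainder 0
1 ÷ 2 = 0 remainder 1
Reading remainders bottom-up:
= 100001001011110


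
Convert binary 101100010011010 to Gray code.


Binary: 101100010011010
Gray code: G = B XOR (B >> 1)
B >> 1 = 010110001001101
101100010011010 XOR 010110001001101:
  1 XOR 0 = 1
  0 XOR 1 = 1
  1 XOR 0 = 1
  1 XOR 1 = 0
  0 XOR 1 = 1
  0 XOR 0 = 0
  0 XOR 0 = 0
  1 XOR 0 = 1
  0 XOR 1 = 1
  0 XOR 0 = 0
  1 XOR 0 = 1
  1 XOR 1 = 0
  0 XOR 1 = 1
  1 XOR 0 = 1
  0 XOR 1 = 1
= 111010011010111


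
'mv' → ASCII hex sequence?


String: 'mv'  (2 characters)
Per-character ASCII lookup:
  'm': lowercase starts at 97: 'm' = 97 + 12 = 109 → 0x6D
  'v': lowercase starts at 97: 'v' = 97 + 21 = 118 → 0x76
= 0x6D 0x76


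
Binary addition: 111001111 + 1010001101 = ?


Align and add column by column (LSB to MSB, carry propagating):
  00111001111
+ 01010001101
  -----------
  col 0: 1 + 1 + 0 (carry in) = 2 → bit 0, carry out 1
  col 1: 1 + 0 + 1 (carry in) = 2 → bit 0, carry out 1
  col 2: 1 + 1 + 1 (carry in) = 3 → bit 1, carry out 1
  col 3: 1 + 1 + 1 (carry in) = 3 → bit 1, carry out 1
  col 4: 0 + 0 + 1 (carry in) = 1 → bit 1, carry out 0
  col 5: 0 + 0 + 0 (carry in) = 0 → bit 0, carry out 0
  col 6: 1 + 0 + 0 (carry in) = 1 → bit 1, carry out 0
  col 7: 1 + 1 + 0 (carry in) = 2 → bit 0, carry out 1
  col 8: 1 + 0 + 1 (carry in) = 2 → bit 0, carry out 1
  col 9: 0 + 1 + 1 (carry in) = 2 → bit 0, carry out 1
  col 10: 0 + 0 + 1 (carry in) = 1 → bit 1, carry out 0
Reading bits MSB→LSB: 10001011100
Strip leading zeros: 10001011100
= 10001011100


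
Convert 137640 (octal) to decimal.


Positional values:
Position 0: 0 × 8^0 = 0
Position 1: 4 × 8^1 = 32
Position 2: 6 × 8^2 = 384
Position 3: 7 × 8^3 = 3584
Position 4: 3 × 8^4 = 12288
Position 5: 1 × 8^5 = 32768
Sum = 0 + 32 + 384 + 3584 + 12288 + 32768
= 49056


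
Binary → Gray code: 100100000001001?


Binary: 100100000001001
Gray code: G = B XOR (B >> 1)
B >> 1 = 010010000000100
100100000001001 XOR 010010000000100:
  1 XOR 0 = 1
  0 XOR 1 = 1
  0 XOR 0 = 0
  1 XOR 0 = 1
  0 XOR 1 = 1
  0 XOR 0 = 0
  0 XOR 0 = 0
  0 XOR 0 = 0
  0 XOR 0 = 0
  0 XOR 0 = 0
  0 XOR 0 = 0
  1 XOR 0 = 1
  0 XOR 1 = 1
  0 XOR 0 = 0
  1 XOR 0 = 1
= 110110000001101


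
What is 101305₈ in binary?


Each octal digit → 3 binary bits:
  1 = 001
  0 = 000
  1 = 001
  3 = 011
  0 = 000
  5 = 101
Concatenate: 001 000 001 011 000 101
= 001000001011000101


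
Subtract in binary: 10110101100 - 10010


Align and subtract column by column (LSB to MSB, borrowing when needed):
  10110101100
- 00000010010
  -----------
  col 0: (0 - 0 borrow-in) - 0 → 0 - 0 = 0, borrow out 0
  col 1: (0 - 0 borrow-in) - 1 → borrow from next column: (0+2) - 1 = 1, borrow out 1
  col 2: (1 - 1 borrow-in) - 0 → 0 - 0 = 0, borrow out 0
  col 3: (1 - 0 borrow-in) - 0 → 1 - 0 = 1, borrow out 0
  col 4: (0 - 0 borrow-in) - 1 → borrow from next column: (0+2) - 1 = 1, borrow out 1
  col 5: (1 - 1 borrow-in) - 0 → 0 - 0 = 0, borrow out 0
  col 6: (0 - 0 borrow-in) - 0 → 0 - 0 = 0, borrow out 0
  col 7: (1 - 0 borrow-in) - 0 → 1 - 0 = 1, borrow out 0
  col 8: (1 - 0 borrow-in) - 0 → 1 - 0 = 1, borrow out 0
  col 9: (0 - 0 borrow-in) - 0 → 0 - 0 = 0, borrow out 0
  col 10: (1 - 0 borrow-in) - 0 → 1 - 0 = 1, borrow out 0
Reading bits MSB→LSB: 10110011010
Strip leading zeros: 10110011010
= 10110011010


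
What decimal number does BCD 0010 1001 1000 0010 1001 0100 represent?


Each 4-bit group → digit:
  0010 → 2
  1001 → 9
  1000 → 8
  0010 → 2
  1001 → 9
  0100 → 4
= 298294


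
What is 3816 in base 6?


Divide by 6 repeatedly:
3816 ÷ 6 = 636 remainder 0
636 ÷ 6 = 106 remainder 0
106 ÷ 6 = 17 remainder 4
17 ÷ 6 = 2 remainder 5
2 ÷ 6 = 0 remainder 2
Reading remainders bottom-up:
= 25400


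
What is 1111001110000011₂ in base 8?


Group into 3-bit groups: 001111001110000011
  001 = 1
  111 = 7
  001 = 1
  110 = 6
  000 = 0
  011 = 3
= 0o171603


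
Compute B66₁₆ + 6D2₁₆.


Align and add column by column (LSB to MSB, each column mod 16 with carry):
  0B66
+ 06D2
  ----
  col 0: 6(6) + 2(2) + 0 (carry in) = 8 → 8(8), carry out 0
  col 1: 6(6) + D(13) + 0 (carry in) = 19 → 3(3), carry out 1
  col 2: B(11) + 6(6) + 1 (carry in) = 18 → 2(2), carry out 1
  col 3: 0(0) + 0(0) + 1 (carry in) = 1 → 1(1), carry out 0
Reading digits MSB→LSB: 1238
Strip leading zeros: 1238
= 0x1238


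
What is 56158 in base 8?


Divide by 8 repeatedly:
56158 ÷ 8 = 7019 remainder 6
7019 ÷ 8 = 877 remainder 3
877 ÷ 8 = 109 remainder 5
109 ÷ 8 = 13 remainder 5
13 ÷ 8 = 1 remainder 5
1 ÷ 8 = 0 remainder 1
Reading remainders bottom-up:
= 0o155536


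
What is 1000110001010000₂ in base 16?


Group into 4-bit nibbles: 1000110001010000
  1000 = 8
  1100 = C
  0101 = 5
  0000 = 0
= 0x8C50


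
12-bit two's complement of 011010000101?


Original: 011010000101
Step 1 - Invert all bits: 100101111010
Step 2 - Add 1: 100101111010 + 1
= 100101111011 (represents -1669)


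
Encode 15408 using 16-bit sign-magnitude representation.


Sign bit: 0 (positive)
Magnitude: 15408 = 011110000110000
= 0011110000110000


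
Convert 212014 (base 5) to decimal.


Positional values (base 5):
  4 × 5^0 = 4 × 1 = 4
  1 × 5^1 = 1 × 5 = 5
  0 × 5^2 = 0 × 25 = 0
  2 × 5^3 = 2 × 125 = 250
  1 × 5^4 = 1 × 625 = 625
  2 × 5^5 = 2 × 3125 = 6250
Sum = 4 + 5 + 0 + 250 + 625 + 6250
= 7134


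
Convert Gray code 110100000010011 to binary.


Gray code: 110100000010011
MSB stays the same: 1
Each subsequent bit = prev_binary XOR current_gray:
  B[1] = 1 XOR 1 = 0
  B[2] = 0 XOR 0 = 0
  B[3] = 0 XOR 1 = 1
  B[4] = 1 XOR 0 = 1
  B[5] = 1 XOR 0 = 1
  B[6] = 1 XOR 0 = 1
  B[7] = 1 XOR 0 = 1
  B[8] = 1 XOR 0 = 1
  B[9] = 1 XOR 0 = 1
  B[10] = 1 XOR 1 = 0
  B[11] = 0 XOR 0 = 0
  B[12] = 0 XOR 0 = 0
  B[13] = 0 XOR 1 = 1
  B[14] = 1 XOR 1 = 0
= 100111111100010 (20450 decimal)


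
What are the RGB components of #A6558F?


Hex: #A6558F
R = A6₁₆ = 166
G = 55₁₆ = 85
B = 8F₁₆ = 143
= RGB(166, 85, 143)


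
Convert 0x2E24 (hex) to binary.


Each hex digit → 4 binary bits:
  2 = 0010
  E = 1110
  2 = 0010
  4 = 0100
Concatenate: 0010 1110 0010 0100
= 0010111000100100


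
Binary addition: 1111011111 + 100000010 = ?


Align and add column by column (LSB to MSB, carry propagating):
  01111011111
+ 00100000010
  -----------
  col 0: 1 + 0 + 0 (carry in) = 1 → bit 1, carry out 0
  col 1: 1 + 1 + 0 (carry in) = 2 → bit 0, carry out 1
  col 2: 1 + 0 + 1 (carry in) = 2 → bit 0, carry out 1
  col 3: 1 + 0 + 1 (carry in) = 2 → bit 0, carry out 1
  col 4: 1 + 0 + 1 (carry in) = 2 → bit 0, carry out 1
  col 5: 0 + 0 + 1 (carry in) = 1 → bit 1, carry out 0
  col 6: 1 + 0 + 0 (carry in) = 1 → bit 1, carry out 0
  col 7: 1 + 0 + 0 (carry in) = 1 → bit 1, carry out 0
  col 8: 1 + 1 + 0 (carry in) = 2 → bit 0, carry out 1
  col 9: 1 + 0 + 1 (carry in) = 2 → bit 0, carry out 1
  col 10: 0 + 0 + 1 (carry in) = 1 → bit 1, carry out 0
Reading bits MSB→LSB: 10011100001
Strip leading zeros: 10011100001
= 10011100001


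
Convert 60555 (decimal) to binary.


Divide by 2 repeatedly:
60555 ÷ 2 = 30277 remainder 1
30277 ÷ 2 = 15138 remainder 1
15138 ÷ 2 = 7569 remainder 0
7569 ÷ 2 = 3784 remainder 1
3784 ÷ 2 = 1892 remainder 0
1892 ÷ 2 = 946 remainder 0
946 ÷ 2 = 473 remainder 0
473 ÷ 2 = 236 remainder 1
236 ÷ 2 = 118 remainder 0
118 ÷ 2 = 59 remainder 0
59 ÷ 2 = 29 remainder 1
29 ÷ 2 = 14 remainder 1
14 ÷ 2 = 7 remainder 0
7 ÷ 2 = 3 remainder 1
3 ÷ 2 = 1 remainder 1
1 ÷ 2 = 0 remainder 1
Reading remainders bottom-up:
= 1110110010001011


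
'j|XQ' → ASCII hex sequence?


String: 'j|XQ'  (4 characters)
Per-character ASCII lookup:
  'j': lowercase starts at 97: 'j' = 97 + 9 = 106 → 0x6A
  '|': special character: '|' = 124 → 0x7C
  'X': uppercase starts at 65: 'X' = 65 + 23 = 88 → 0x58
  'Q': uppercase starts at 65: 'Q' = 65 + 16 = 81 → 0x51
= 0x6A 0x7C 0x58 0x51


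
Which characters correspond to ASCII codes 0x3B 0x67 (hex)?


Codes (hex): 0x3B 0x67
Per-code ASCII lookup:
  0x3B = 59  (special character) → ';'
  0x67 = 103  (range 97-122: lowercase, 103 - 97 = 6) → 'g'
= ';g'


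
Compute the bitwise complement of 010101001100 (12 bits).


Original: 010101001100
Invert all bits:
  bit 0: 0 → 1
  bit 1: 1 → 0
  bit 2: 0 → 1
  bit 3: 1 → 0
  bit 4: 0 → 1
  bit 5: 1 → 0
  bit 6: 0 → 1
  bit 7: 0 → 1
  bit 8: 1 → 0
  bit 9: 1 → 0
  bit 10: 0 → 1
  bit 11: 0 → 1
= 101010110011


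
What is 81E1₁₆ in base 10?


Positional values:
Position 0: 1 × 16^0 = 1 × 1 = 1
Position 1: E × 16^1 = 14 × 16 = 224
Position 2: 1 × 16^2 = 1 × 256 = 256
Position 3: 8 × 16^3 = 8 × 4096 = 32768
Sum = 1 + 224 + 256 + 32768
= 33249


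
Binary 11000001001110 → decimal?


Positional values:
Bit 1: 1 × 2^1 = 2
Bit 2: 1 × 2^2 = 4
Bit 3: 1 × 2^3 = 8
Bit 6: 1 × 2^6 = 64
Bit 12: 1 × 2^12 = 4096
Bit 13: 1 × 2^13 = 8192
Sum = 2 + 4 + 8 + 64 + 4096 + 8192
= 12366


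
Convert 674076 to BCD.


Each digit → 4-bit binary:
  6 → 0110
  7 → 0111
  4 → 0100
  0 → 0000
  7 → 0111
  6 → 0110
= 0110 0111 0100 0000 0111 0110


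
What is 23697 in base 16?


Divide by 16 repeatedly:
23697 ÷ 16 = 1481 remainder 1 (1)
1481 ÷ 16 = 92 remainder 9 (9)
92 ÷ 16 = 5 remainder 12 (C)
5 ÷ 16 = 0 remainder 5 (5)
Reading remainders bottom-up:
= 0x5C91


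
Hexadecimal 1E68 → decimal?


Positional values:
Position 0: 8 × 16^0 = 8 × 1 = 8
Position 1: 6 × 16^1 = 6 × 16 = 96
Position 2: E × 16^2 = 14 × 256 = 3584
Position 3: 1 × 16^3 = 1 × 4096 = 4096
Sum = 8 + 96 + 3584 + 4096
= 7784


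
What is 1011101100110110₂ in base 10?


Positional values:
Bit 1: 1 × 2^1 = 2
Bit 2: 1 × 2^2 = 4
Bit 4: 1 × 2^4 = 16
Bit 5: 1 × 2^5 = 32
Bit 8: 1 × 2^8 = 256
Bit 9: 1 × 2^9 = 512
Bit 11: 1 × 2^11 = 2048
Bit 12: 1 × 2^12 = 4096
Bit 13: 1 × 2^13 = 8192
Bit 15: 1 × 2^15 = 32768
Sum = 2 + 4 + 16 + 32 + 256 + 512 + 2048 + 4096 + 8192 + 32768
= 47926


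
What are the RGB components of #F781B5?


Hex: #F781B5
R = F7₁₆ = 247
G = 81₁₆ = 129
B = B5₁₆ = 181
= RGB(247, 129, 181)
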